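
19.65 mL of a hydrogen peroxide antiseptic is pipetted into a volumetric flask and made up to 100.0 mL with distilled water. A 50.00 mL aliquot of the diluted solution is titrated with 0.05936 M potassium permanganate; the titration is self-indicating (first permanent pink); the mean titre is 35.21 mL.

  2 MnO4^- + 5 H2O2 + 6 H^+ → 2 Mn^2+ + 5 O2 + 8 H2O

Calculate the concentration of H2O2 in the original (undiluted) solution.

n(KMnO4) = 0.03521 × 0.05936 = 2.090 × 10^-3 mol
From the 5:2 ratio, n(H2O2) in the aliquot = 5/2 × 2.090 × 10^-3 = 5.225 × 10^-3 mol
[H2O2]_dilute = 5.225 × 10^-3 / 0.05000 = 0.1045 mol/L
Dilution factor = 100.0 / 19.65 = 5.089
[H2O2]_stock = 0.1045 × 5.089 = 0.5318 mol/L

0.5318 M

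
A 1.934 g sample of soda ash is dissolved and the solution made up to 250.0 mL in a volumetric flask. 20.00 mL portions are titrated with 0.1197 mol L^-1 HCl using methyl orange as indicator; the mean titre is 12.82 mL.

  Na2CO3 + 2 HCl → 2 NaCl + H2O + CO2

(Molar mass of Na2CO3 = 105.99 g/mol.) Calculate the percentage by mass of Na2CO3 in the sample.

52.56 %

n(HCl) per titration = 0.01282 × 0.1197 = 1.535 × 10^-3 mol
From the 1:2 ratio, n(Na2CO3) in each aliquot = 1/2 × 1.535 × 10^-3 = 7.673 × 10^-4 mol
n(Na2CO3) in the whole flask = 7.673 × 10^-4 × 250.0/20.00 = 9.591 × 10^-3 mol
mass of Na2CO3 = 9.591 × 10^-3 × 105.99 = 1.017 g
% Na2CO3 = 1.017 / 1.934 × 100 = 52.56 %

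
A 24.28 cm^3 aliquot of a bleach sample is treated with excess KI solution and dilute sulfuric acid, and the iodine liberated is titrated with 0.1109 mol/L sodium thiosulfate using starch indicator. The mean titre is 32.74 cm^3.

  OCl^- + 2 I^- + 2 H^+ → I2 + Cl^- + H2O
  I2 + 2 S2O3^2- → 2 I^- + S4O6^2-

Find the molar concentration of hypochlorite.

n(S2O3^2-) = 0.03274 × 0.1109 = 3.631 × 10^-3 mol
n(I2) = n(S2O3^2-)/2 = 1.815 × 10^-3 mol
n(OCl^-) in the aliquot = 1.815 × 10^-3 mol (1:1 ratio)
[OCl^-] = 1.815 × 10^-3 / 0.02428 = 0.07477 mol/L

0.07477 mol/L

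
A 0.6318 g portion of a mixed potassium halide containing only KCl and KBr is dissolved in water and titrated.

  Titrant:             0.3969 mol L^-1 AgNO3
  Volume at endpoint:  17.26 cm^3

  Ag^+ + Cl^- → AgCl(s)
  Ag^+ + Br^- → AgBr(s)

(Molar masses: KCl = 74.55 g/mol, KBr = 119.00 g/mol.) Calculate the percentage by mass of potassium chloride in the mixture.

48.69 %

n(AgNO3) = 0.01726 × 0.3969 = 6.850 × 10^-3 mol
Let x = n(KCl), y = n(KBr).
Titrant: 1x + 1y = 6.850 × 10^-3;  mass: 74.55x + 119.00y = 0.6318
Solving, x = 4.126 × 10^-3 mol, y = 2.724 × 10^-3 mol
mass of KCl = 4.126 × 10^-3 × 74.55 = 0.3076 g
% KCl = 0.3076 / 0.6318 × 100 = 48.69 %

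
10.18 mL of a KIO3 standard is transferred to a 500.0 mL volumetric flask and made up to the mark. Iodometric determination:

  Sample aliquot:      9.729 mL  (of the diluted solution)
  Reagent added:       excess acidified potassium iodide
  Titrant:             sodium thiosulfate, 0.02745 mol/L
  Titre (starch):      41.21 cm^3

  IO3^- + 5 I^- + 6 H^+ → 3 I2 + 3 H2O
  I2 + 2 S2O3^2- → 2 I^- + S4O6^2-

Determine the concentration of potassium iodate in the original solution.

n(S2O3^2-) = 0.04121 × 0.02745 = 1.131 × 10^-3 mol
n(I2) = n(S2O3^2-)/2 = 5.656 × 10^-4 mol
From the 1:3 ratio, n(IO3^-) in the aliquot = 1/3 × 5.656 × 10^-4 = 1.885 × 10^-4 mol
[IO3^-]_dilute = 1.885 × 10^-4 / 0.009729 = 0.01938 mol/L
[IO3^-]_original = 0.01938 × 500.0/10.18 = 0.9518 mol/L

0.9518 mol/L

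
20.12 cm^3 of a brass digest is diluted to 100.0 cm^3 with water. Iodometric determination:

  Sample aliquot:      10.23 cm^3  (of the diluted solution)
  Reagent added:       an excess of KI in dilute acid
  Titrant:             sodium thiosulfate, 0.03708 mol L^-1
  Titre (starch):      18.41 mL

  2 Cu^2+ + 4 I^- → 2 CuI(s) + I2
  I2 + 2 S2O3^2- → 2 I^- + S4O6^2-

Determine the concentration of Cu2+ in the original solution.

0.3317 mol/L

n(S2O3^2-) = 0.01841 × 0.03708 = 6.826 × 10^-4 mol
n(I2) = n(S2O3^2-)/2 = 3.413 × 10^-4 mol
From the 2:1 ratio, n(Cu2+) in the aliquot = 2/1 × 3.413 × 10^-4 = 6.826 × 10^-4 mol
[Cu2+]_dilute = 6.826 × 10^-4 / 0.01023 = 0.06673 mol/L
[Cu2+]_original = 0.06673 × 100.0/20.12 = 0.3317 mol/L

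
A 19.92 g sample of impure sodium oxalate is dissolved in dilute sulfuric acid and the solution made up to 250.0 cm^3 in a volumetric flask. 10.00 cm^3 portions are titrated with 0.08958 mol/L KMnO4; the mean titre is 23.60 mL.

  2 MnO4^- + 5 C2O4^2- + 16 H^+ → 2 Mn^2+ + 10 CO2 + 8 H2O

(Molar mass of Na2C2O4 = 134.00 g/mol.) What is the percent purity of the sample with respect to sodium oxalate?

88.88 %

n(KMnO4) per titration = 0.02360 × 0.08958 = 2.114 × 10^-3 mol
From the 5:2 ratio, n(Na2C2O4) in each aliquot = 5/2 × 2.114 × 10^-3 = 5.285 × 10^-3 mol
n(Na2C2O4) in the whole flask = 5.285 × 10^-3 × 250.0/10.00 = 0.1321 mol
mass of Na2C2O4 = 0.1321 × 134.00 = 17.71 g
% Na2C2O4 = 17.71 / 19.92 × 100 = 88.88 %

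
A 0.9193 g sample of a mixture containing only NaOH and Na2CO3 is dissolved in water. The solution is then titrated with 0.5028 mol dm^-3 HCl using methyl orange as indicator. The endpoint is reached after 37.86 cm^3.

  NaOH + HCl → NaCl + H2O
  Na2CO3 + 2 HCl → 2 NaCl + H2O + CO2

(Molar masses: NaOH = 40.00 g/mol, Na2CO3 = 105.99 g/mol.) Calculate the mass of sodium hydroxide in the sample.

n(HCl) = 0.03786 × 0.5028 = 0.01904 mol
Let x = n(NaOH), y = n(Na2CO3).
Titrant: 1x + 2y = 0.01904;  mass: 40.00x + 105.99y = 0.9193
Solving, x = 6.888 × 10^-3 mol, y = 6.074 × 10^-3 mol
mass of NaOH = 6.888 × 10^-3 × 40.00 = 0.2755 g

0.2755 g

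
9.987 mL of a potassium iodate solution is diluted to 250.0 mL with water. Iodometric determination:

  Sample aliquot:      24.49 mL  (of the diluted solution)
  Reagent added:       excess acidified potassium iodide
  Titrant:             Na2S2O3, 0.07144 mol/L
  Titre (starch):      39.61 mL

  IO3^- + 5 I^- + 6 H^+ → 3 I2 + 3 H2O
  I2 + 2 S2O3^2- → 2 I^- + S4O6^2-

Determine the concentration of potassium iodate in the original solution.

0.4821 mol/L

n(S2O3^2-) = 0.03961 × 0.07144 = 2.830 × 10^-3 mol
n(I2) = n(S2O3^2-)/2 = 1.415 × 10^-3 mol
From the 1:3 ratio, n(IO3^-) in the aliquot = 1/3 × 1.415 × 10^-3 = 4.716 × 10^-4 mol
[IO3^-]_dilute = 4.716 × 10^-4 / 0.02449 = 0.01926 mol/L
[IO3^-]_original = 0.01926 × 250.0/9.987 = 0.4821 mol/L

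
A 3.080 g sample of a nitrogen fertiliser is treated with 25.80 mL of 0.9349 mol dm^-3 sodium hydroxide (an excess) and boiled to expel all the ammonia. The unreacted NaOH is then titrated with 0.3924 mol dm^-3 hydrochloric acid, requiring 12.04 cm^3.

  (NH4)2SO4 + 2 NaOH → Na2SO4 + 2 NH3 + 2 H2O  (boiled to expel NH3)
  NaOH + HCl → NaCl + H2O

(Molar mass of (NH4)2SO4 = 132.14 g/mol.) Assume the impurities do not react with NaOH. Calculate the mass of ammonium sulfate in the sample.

1.281 g

n(NaOH) added = 0.02580 × 0.9349 = 0.02412 mol
n(HCl) used in back-titration = 0.01204 × 0.3924 = 4.724 × 10^-3 mol
n(NaOH) left over = 4.724 × 10^-3 mol (1:1 ratio)
n(NaOH) consumed by analyte = 0.02412 − 4.724 × 10^-3 = 0.01940 mol
From the 1:2 ratio, n((NH4)2SO4) = 1/2 × 0.01940 = 9.698 × 10^-3 mol
mass of (NH4)2SO4 = 9.698 × 10^-3 × 132.14 = 1.281 g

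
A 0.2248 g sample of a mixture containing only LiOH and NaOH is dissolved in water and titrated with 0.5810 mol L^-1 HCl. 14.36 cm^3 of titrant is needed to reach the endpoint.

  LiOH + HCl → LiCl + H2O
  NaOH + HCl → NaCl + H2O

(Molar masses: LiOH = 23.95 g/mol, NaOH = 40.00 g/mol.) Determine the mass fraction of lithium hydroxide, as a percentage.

n(HCl) = 0.01436 × 0.5810 = 8.343 × 10^-3 mol
Let x = n(LiOH), y = n(NaOH).
Titrant: 1x + 1y = 8.343 × 10^-3;  mass: 23.95x + 40.00y = 0.2248
Solving, x = 6.787 × 10^-3 mol, y = 1.556 × 10^-3 mol
mass of LiOH = 6.787 × 10^-3 × 23.95 = 0.1625 g
% LiOH = 0.1625 / 0.2248 × 100 = 72.30 %

72.30 %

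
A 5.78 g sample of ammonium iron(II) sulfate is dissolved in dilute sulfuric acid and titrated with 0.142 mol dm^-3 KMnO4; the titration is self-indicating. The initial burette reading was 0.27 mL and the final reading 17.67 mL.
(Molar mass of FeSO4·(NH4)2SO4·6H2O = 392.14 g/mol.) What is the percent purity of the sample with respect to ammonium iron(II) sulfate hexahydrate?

MnO4^- + 5 Fe^2+ + 8 H^+ → Mn^2+ + 5 Fe^3+ + 4 H2O
n(KMnO4) = 0.0174 L × 0.142 mol/L = 2.47 × 10^-3 mol
From the 5:1 ratio, n(FeSO4·(NH4)2SO4·6H2O) = 5/1 × 2.47 × 10^-3 = 0.0124 mol
mass of FeSO4·(NH4)2SO4·6H2O = 0.0124 × 392.14 g/mol = 4.84 g
% FeSO4·(NH4)2SO4·6H2O = 4.84 / 5.78 × 100 = 83.8 %

83.8 %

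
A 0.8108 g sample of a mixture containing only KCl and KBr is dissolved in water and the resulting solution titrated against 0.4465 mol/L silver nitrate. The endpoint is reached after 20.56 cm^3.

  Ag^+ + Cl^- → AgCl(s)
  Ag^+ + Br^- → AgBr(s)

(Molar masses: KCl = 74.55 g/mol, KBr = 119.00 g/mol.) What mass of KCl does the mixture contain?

0.4723 g

n(AgNO3) = 0.02056 × 0.4465 = 9.180 × 10^-3 mol
Let x = n(KCl), y = n(KBr).
Titrant: 1x + 1y = 9.180 × 10^-3;  mass: 74.55x + 119.00y = 0.8108
Solving, x = 6.336 × 10^-3 mol, y = 2.844 × 10^-3 mol
mass of KCl = 6.336 × 10^-3 × 74.55 = 0.4723 g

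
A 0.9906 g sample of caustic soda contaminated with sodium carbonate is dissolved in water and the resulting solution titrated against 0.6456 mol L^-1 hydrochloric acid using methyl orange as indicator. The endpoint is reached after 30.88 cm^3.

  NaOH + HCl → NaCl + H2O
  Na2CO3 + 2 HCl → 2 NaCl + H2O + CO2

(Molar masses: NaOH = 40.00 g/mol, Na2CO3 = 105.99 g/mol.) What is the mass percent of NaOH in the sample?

20.48 %

n(HCl) = 0.03088 × 0.6456 = 0.01994 mol
Let x = n(NaOH), y = n(Na2CO3).
Titrant: 1x + 2y = 0.01994;  mass: 40.00x + 105.99y = 0.9906
Solving, x = 5.072 × 10^-3 mol, y = 7.432 × 10^-3 mol
mass of NaOH = 5.072 × 10^-3 × 40.00 = 0.2029 g
% NaOH = 0.2029 / 0.9906 × 100 = 20.48 %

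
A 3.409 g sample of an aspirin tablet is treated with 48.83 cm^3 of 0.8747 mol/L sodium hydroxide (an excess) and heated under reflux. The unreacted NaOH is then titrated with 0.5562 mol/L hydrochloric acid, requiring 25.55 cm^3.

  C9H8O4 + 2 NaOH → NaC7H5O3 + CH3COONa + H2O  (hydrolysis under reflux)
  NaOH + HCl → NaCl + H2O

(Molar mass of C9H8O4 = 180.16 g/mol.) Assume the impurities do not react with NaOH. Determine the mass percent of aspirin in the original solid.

n(NaOH) added = 0.04883 × 0.8747 = 0.04271 mol
n(HCl) used in back-titration = 0.02555 × 0.5562 = 0.01421 mol
n(NaOH) left over = 0.01421 mol (1:1 ratio)
n(NaOH) consumed by analyte = 0.04271 − 0.01421 = 0.02850 mol
From the 1:2 ratio, n(C9H8O4) = 1/2 × 0.02850 = 0.01425 mol
mass of C9H8O4 = 0.01425 × 180.16 = 2.567 g
% C9H8O4 = 2.567 / 3.409 × 100 = 75.31 %

75.31 %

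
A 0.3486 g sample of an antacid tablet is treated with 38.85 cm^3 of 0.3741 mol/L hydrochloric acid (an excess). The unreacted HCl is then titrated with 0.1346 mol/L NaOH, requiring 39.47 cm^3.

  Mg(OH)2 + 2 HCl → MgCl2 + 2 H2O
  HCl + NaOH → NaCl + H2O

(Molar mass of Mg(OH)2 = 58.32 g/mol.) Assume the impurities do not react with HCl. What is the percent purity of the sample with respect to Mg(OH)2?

77.13 %

n(HCl) added = 0.03885 × 0.3741 = 0.01453 mol
n(NaOH) used in back-titration = 0.03947 × 0.1346 = 5.313 × 10^-3 mol
n(HCl) left over = 5.313 × 10^-3 mol (1:1 ratio)
n(HCl) consumed by analyte = 0.01453 − 5.313 × 10^-3 = 9.221 × 10^-3 mol
From the 1:2 ratio, n(Mg(OH)2) = 1/2 × 9.221 × 10^-3 = 4.611 × 10^-3 mol
mass of Mg(OH)2 = 4.611 × 10^-3 × 58.32 = 0.2689 g
% Mg(OH)2 = 0.2689 / 0.3486 × 100 = 77.13 %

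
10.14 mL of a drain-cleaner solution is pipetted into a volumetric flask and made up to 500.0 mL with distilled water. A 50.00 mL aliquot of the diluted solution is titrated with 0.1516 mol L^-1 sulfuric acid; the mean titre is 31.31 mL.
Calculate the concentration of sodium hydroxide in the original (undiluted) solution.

9.362 mol/L

2 NaOH + H2SO4 → Na2SO4 + 2 H2O
n(H2SO4) = 0.03131 × 0.1516 = 4.747 × 10^-3 mol
From the 2:1 ratio, n(NaOH) in the aliquot = 2/1 × 4.747 × 10^-3 = 9.493 × 10^-3 mol
[NaOH]_dilute = 9.493 × 10^-3 / 0.05000 = 0.1899 mol/L
Dilution factor = 500.0 / 10.14 = 49.31
[NaOH]_stock = 0.1899 × 49.31 = 9.362 mol/L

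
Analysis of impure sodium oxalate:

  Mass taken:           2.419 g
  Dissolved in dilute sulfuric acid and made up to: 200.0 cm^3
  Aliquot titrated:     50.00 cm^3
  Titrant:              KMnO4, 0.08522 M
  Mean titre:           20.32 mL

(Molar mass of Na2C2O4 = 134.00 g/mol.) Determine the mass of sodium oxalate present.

2.320 g

2 MnO4^- + 5 C2O4^2- + 16 H^+ → 2 Mn^2+ + 10 CO2 + 8 H2O
n(KMnO4) per titration = 0.02032 × 0.08522 = 1.732 × 10^-3 mol
From the 5:2 ratio, n(Na2C2O4) in each aliquot = 5/2 × 1.732 × 10^-3 = 4.329 × 10^-3 mol
n(Na2C2O4) in the whole flask = 4.329 × 10^-3 × 200.0/50.00 = 0.01732 mol
mass of Na2C2O4 = 0.01732 × 134.00 = 2.320 g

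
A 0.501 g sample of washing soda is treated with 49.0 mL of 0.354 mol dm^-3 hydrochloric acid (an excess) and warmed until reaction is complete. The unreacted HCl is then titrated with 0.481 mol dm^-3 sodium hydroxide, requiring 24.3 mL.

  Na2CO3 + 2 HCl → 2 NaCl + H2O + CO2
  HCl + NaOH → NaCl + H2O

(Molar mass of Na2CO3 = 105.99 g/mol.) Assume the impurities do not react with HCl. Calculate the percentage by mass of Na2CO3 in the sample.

n(HCl) added = 0.0490 × 0.354 = 0.0173 mol
n(NaOH) used in back-titration = 0.0243 × 0.481 = 0.0117 mol
n(HCl) left over = 0.0117 mol (1:1 ratio)
n(HCl) consumed by analyte = 0.0173 − 0.0117 = 5.66 × 10^-3 mol
From the 1:2 ratio, n(Na2CO3) = 1/2 × 5.66 × 10^-3 = 2.83 × 10^-3 mol
mass of Na2CO3 = 2.83 × 10^-3 × 105.99 = 0.300 g
% Na2CO3 = 0.300 / 0.501 × 100 = 59.8 %

59.8 %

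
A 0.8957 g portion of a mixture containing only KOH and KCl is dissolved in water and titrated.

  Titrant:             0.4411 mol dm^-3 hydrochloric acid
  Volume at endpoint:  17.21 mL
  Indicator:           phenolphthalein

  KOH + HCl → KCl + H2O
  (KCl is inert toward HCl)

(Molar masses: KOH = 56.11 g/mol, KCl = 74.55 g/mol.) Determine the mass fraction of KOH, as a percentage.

n(HCl) = 0.01721 × 0.4411 = 7.591 × 10^-3 mol
Let x = n(KOH), y = n(KCl).
Titrant: 1x = 7.591 × 10^-3;  mass: 56.11x + 74.55y = 0.8957
Solving, x = 7.591 × 10^-3 mol, y = 6.301 × 10^-3 mol
mass of KOH = 7.591 × 10^-3 × 56.11 = 0.4259 g
% KOH = 0.4259 / 0.8957 × 100 = 47.55 %

47.55 %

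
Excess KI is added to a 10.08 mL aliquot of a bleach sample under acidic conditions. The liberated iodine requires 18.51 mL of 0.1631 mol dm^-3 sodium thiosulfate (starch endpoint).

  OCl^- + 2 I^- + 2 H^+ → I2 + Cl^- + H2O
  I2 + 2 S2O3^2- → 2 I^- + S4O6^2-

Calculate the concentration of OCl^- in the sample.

n(S2O3^2-) = 0.01851 × 0.1631 = 3.019 × 10^-3 mol
n(I2) = n(S2O3^2-)/2 = 1.509 × 10^-3 mol
n(OCl^-) in the aliquot = 1.509 × 10^-3 mol (1:1 ratio)
[OCl^-] = 1.509 × 10^-3 / 0.01008 = 0.1498 mol/L

0.1498 mol/L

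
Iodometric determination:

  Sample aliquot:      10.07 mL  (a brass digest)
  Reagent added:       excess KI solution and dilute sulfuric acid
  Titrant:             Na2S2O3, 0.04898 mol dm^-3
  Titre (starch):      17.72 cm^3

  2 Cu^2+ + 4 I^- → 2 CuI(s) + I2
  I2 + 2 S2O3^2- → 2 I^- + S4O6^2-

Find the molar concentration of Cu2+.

n(S2O3^2-) = 0.01772 × 0.04898 = 8.679 × 10^-4 mol
n(I2) = n(S2O3^2-)/2 = 4.340 × 10^-4 mol
From the 2:1 ratio, n(Cu2+) in the aliquot = 2/1 × 4.340 × 10^-4 = 8.679 × 10^-4 mol
[Cu2+] = 8.679 × 10^-4 / 0.01007 = 0.08619 mol/L

0.08619 mol/L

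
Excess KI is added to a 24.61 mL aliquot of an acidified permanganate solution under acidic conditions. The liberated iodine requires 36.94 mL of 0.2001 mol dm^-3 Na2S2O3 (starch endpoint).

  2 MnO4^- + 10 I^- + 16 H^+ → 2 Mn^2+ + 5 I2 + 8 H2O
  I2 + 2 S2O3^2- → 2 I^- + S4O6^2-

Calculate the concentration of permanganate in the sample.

0.06007 mol/L

n(S2O3^2-) = 0.03694 × 0.2001 = 7.392 × 10^-3 mol
n(I2) = n(S2O3^2-)/2 = 3.696 × 10^-3 mol
From the 2:5 ratio, n(MnO4^-) in the aliquot = 2/5 × 3.696 × 10^-3 = 1.478 × 10^-3 mol
[MnO4^-] = 1.478 × 10^-3 / 0.02461 = 0.06007 mol/L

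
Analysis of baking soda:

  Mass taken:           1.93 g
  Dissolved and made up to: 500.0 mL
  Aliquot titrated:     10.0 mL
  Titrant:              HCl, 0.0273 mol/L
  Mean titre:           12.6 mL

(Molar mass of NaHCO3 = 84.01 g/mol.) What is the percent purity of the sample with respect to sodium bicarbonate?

NaHCO3 + HCl → NaCl + H2O + CO2
n(HCl) per titration = 0.0126 × 0.0273 = 3.44 × 10^-4 mol
n(NaHCO3) in each aliquot = 3.44 × 10^-4 mol (1:1 ratio)
n(NaHCO3) in the whole flask = 3.44 × 10^-4 × 500.0/10.0 = 0.0172 mol
mass of NaHCO3 = 0.0172 × 84.01 = 1.44 g
% NaHCO3 = 1.44 / 1.93 × 100 = 74.9 %

74.9 %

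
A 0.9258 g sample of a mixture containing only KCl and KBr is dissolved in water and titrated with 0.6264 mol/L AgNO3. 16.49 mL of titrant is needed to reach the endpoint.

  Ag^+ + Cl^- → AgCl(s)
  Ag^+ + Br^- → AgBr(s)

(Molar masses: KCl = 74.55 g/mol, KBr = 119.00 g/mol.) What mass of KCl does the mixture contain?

n(AgNO3) = 0.01649 × 0.6264 = 0.01033 mol
Let x = n(KCl), y = n(KBr).
Titrant: 1x + 1y = 0.01033;  mass: 74.55x + 119.00y = 0.9258
Solving, x = 6.825 × 10^-3 mol, y = 3.504 × 10^-3 mol
mass of KCl = 6.825 × 10^-3 × 74.55 = 0.5088 g

0.5088 g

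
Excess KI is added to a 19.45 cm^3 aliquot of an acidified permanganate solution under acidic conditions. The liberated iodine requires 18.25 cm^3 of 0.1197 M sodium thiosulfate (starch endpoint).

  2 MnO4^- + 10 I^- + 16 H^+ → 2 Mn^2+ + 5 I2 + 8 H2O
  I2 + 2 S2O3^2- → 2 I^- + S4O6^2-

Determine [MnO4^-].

0.02246 M

n(S2O3^2-) = 0.01825 × 0.1197 = 2.185 × 10^-3 mol
n(I2) = n(S2O3^2-)/2 = 1.092 × 10^-3 mol
From the 2:5 ratio, n(MnO4^-) in the aliquot = 2/5 × 1.092 × 10^-3 = 4.369 × 10^-4 mol
[MnO4^-] = 4.369 × 10^-4 / 0.01945 = 0.02246 mol/L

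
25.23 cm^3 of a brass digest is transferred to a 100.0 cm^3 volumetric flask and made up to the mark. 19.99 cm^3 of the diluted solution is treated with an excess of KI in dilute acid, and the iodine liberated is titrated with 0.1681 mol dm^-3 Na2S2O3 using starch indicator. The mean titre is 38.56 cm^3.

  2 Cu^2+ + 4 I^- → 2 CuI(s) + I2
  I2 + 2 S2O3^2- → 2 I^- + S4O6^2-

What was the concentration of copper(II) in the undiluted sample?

n(S2O3^2-) = 0.03856 × 0.1681 = 6.482 × 10^-3 mol
n(I2) = n(S2O3^2-)/2 = 3.241 × 10^-3 mol
From the 2:1 ratio, n(Cu2+) in the aliquot = 2/1 × 3.241 × 10^-3 = 6.482 × 10^-3 mol
[Cu2+]_dilute = 6.482 × 10^-3 / 0.01999 = 0.3243 mol/L
[Cu2+]_original = 0.3243 × 100.0/25.23 = 1.285 mol/L

1.285 mol/L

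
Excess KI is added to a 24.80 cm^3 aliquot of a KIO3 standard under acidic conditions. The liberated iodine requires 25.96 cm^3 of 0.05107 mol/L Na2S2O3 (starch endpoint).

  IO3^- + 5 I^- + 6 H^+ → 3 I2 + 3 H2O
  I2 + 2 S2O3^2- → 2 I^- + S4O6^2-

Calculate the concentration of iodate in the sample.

n(S2O3^2-) = 0.02596 × 0.05107 = 1.326 × 10^-3 mol
n(I2) = n(S2O3^2-)/2 = 6.629 × 10^-4 mol
From the 1:3 ratio, n(IO3^-) in the aliquot = 1/3 × 6.629 × 10^-4 = 2.210 × 10^-4 mol
[IO3^-] = 2.210 × 10^-4 / 0.02480 = 0.008910 mol/L

0.008910 mol/L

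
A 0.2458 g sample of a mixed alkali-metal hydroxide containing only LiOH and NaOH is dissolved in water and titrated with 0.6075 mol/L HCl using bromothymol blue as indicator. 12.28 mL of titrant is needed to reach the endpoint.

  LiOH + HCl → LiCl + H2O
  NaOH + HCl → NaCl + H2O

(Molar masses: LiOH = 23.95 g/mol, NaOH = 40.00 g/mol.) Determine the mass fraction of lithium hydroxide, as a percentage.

n(HCl) = 0.01228 × 0.6075 = 7.460 × 10^-3 mol
Let x = n(LiOH), y = n(NaOH).
Titrant: 1x + 1y = 7.460 × 10^-3;  mass: 23.95x + 40.00y = 0.2458
Solving, x = 3.278 × 10^-3 mol, y = 4.183 × 10^-3 mol
mass of LiOH = 3.278 × 10^-3 × 23.95 = 0.07850 g
% LiOH = 0.07850 / 0.2458 × 100 = 31.94 %

31.94 %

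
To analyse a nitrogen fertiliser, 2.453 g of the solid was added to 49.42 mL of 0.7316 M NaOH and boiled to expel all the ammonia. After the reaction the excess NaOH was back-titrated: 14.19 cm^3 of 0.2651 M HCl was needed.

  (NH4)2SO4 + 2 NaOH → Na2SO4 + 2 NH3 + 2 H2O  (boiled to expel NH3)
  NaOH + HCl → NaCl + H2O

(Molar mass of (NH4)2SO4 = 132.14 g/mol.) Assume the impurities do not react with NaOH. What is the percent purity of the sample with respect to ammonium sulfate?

87.25 %

n(NaOH) added = 0.04942 × 0.7316 = 0.03616 mol
n(HCl) used in back-titration = 0.01419 × 0.2651 = 3.762 × 10^-3 mol
n(NaOH) left over = 3.762 × 10^-3 mol (1:1 ratio)
n(NaOH) consumed by analyte = 0.03616 − 3.762 × 10^-3 = 0.03239 mol
From the 1:2 ratio, n((NH4)2SO4) = 1/2 × 0.03239 = 0.01620 mol
mass of (NH4)2SO4 = 0.01620 × 132.14 = 2.140 g
% (NH4)2SO4 = 2.140 / 2.453 × 100 = 87.25 %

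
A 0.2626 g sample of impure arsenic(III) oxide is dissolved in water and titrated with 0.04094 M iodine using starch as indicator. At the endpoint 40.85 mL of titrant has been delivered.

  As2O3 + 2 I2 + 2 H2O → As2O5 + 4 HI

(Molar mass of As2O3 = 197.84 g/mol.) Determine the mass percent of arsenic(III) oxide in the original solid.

63.00 %

n(I2) = 0.04085 L × 0.04094 mol/L = 1.672 × 10^-3 mol
From the 1:2 ratio, n(As2O3) = 1/2 × 1.672 × 10^-3 = 8.362 × 10^-4 mol
mass of As2O3 = 8.362 × 10^-4 × 197.84 g/mol = 0.1654 g
% As2O3 = 0.1654 / 0.2626 × 100 = 63.00 %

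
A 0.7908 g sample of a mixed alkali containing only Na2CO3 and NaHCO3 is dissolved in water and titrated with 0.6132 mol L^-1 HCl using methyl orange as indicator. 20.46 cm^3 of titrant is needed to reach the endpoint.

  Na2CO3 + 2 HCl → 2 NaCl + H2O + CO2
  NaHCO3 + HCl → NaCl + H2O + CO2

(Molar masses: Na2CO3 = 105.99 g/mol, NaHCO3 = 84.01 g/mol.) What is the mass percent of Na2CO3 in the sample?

56.87 %

n(HCl) = 0.02046 × 0.6132 = 0.01255 mol
Let x = n(Na2CO3), y = n(NaHCO3).
Titrant: 2x + 1y = 0.01255;  mass: 105.99x + 84.01y = 0.7908
Solving, x = 4.243 × 10^-3 mol, y = 4.060 × 10^-3 mol
mass of Na2CO3 = 4.243 × 10^-3 × 105.99 = 0.4497 g
% Na2CO3 = 0.4497 / 0.7908 × 100 = 56.87 %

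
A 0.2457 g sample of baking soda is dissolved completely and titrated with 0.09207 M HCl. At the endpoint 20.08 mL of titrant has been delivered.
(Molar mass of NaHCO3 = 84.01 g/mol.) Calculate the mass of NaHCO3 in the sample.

0.1553 g

NaHCO3 + HCl → NaCl + H2O + CO2
n(HCl) = 0.02008 L × 0.09207 mol/L = 1.849 × 10^-3 mol
n(NaHCO3) = 1.849 × 10^-3 mol (1:1 ratio)
mass of NaHCO3 = 1.849 × 10^-3 × 84.01 g/mol = 0.1553 g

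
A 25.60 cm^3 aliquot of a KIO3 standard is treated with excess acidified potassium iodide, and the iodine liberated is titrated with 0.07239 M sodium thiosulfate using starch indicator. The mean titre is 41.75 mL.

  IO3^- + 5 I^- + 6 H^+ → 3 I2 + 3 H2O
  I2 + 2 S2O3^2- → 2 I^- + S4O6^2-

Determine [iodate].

0.01968 M

n(S2O3^2-) = 0.04175 × 0.07239 = 3.022 × 10^-3 mol
n(I2) = n(S2O3^2-)/2 = 1.511 × 10^-3 mol
From the 1:3 ratio, n(IO3^-) in the aliquot = 1/3 × 1.511 × 10^-3 = 5.037 × 10^-4 mol
[IO3^-] = 5.037 × 10^-4 / 0.02560 = 0.01968 mol/L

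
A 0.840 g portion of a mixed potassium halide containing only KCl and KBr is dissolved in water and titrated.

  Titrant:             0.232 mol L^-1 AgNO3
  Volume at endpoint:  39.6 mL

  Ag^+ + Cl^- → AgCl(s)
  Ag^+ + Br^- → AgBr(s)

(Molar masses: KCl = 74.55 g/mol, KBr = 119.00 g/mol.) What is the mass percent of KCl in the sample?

n(AgNO3) = 0.0396 × 0.232 = 9.19 × 10^-3 mol
Let x = n(KCl), y = n(KBr).
Titrant: 1x + 1y = 9.19 × 10^-3;  mass: 74.55x + 119.00y = 0.840
Solving, x = 5.70 × 10^-3 mol, y = 3.49 × 10^-3 mol
mass of KCl = 5.70 × 10^-3 × 74.55 = 0.425 g
% KCl = 0.425 / 0.840 × 100 = 50.6 %

50.6 %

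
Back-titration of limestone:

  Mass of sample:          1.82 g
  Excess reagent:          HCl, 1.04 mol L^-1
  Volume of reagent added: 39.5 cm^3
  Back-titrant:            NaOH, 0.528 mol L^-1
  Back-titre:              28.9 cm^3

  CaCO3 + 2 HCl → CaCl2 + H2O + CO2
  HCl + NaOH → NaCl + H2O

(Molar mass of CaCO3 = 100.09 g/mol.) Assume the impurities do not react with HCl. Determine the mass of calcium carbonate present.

n(HCl) added = 0.0395 × 1.04 = 0.0411 mol
n(NaOH) used in back-titration = 0.0289 × 0.528 = 0.0153 mol
n(HCl) left over = 0.0153 mol (1:1 ratio)
n(HCl) consumed by analyte = 0.0411 − 0.0153 = 0.0258 mol
From the 1:2 ratio, n(CaCO3) = 1/2 × 0.0258 = 0.0129 mol
mass of CaCO3 = 0.0129 × 100.09 = 1.29 g

1.29 g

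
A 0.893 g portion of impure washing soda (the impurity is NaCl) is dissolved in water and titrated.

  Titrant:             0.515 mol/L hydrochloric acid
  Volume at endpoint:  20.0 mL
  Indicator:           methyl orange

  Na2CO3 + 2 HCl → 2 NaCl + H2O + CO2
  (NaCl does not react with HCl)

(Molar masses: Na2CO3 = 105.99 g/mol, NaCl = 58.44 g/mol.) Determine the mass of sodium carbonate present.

0.546 g

n(HCl) = 0.0200 × 0.515 = 0.0103 mol
Let x = n(Na2CO3), y = n(NaCl).
Titrant: 2x = 0.0103;  mass: 105.99x + 58.44y = 0.893
Solving, x = 5.15 × 10^-3 mol, y = 5.94 × 10^-3 mol
mass of Na2CO3 = 5.15 × 10^-3 × 105.99 = 0.546 g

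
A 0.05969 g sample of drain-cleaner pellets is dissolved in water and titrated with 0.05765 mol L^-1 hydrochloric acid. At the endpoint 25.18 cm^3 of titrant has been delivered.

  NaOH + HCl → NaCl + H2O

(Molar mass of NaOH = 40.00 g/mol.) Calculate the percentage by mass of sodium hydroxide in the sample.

97.28 %

n(HCl) = 0.02518 L × 0.05765 mol/L = 1.452 × 10^-3 mol
n(NaOH) = 1.452 × 10^-3 mol (1:1 ratio)
mass of NaOH = 1.452 × 10^-3 × 40.00 g/mol = 0.05807 g
% NaOH = 0.05807 / 0.05969 × 100 = 97.28 %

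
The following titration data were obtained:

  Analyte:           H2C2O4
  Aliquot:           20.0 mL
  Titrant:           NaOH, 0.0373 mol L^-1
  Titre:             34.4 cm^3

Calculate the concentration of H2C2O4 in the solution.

0.0321 mol/L

H2C2O4 + 2 NaOH → Na2C2O4 + 2 H2O
n(NaOH) = 0.0344 L × 0.0373 mol/L = 1.28 × 10^-3 mol
From the 1:2 mole ratio, n(H2C2O4) = 1/2 × 1.28 × 10^-3 = 6.42 × 10^-4 mol
[H2C2O4] = 6.42 × 10^-4 mol / 0.0200 L = 0.0321 mol/L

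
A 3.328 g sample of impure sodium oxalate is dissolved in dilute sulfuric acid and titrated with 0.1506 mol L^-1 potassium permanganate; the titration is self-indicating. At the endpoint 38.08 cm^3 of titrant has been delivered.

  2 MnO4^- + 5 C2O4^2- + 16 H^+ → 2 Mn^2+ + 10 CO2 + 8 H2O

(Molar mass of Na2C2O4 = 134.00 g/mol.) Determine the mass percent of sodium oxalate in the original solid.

57.73 %

n(KMnO4) = 0.03808 L × 0.1506 mol/L = 5.735 × 10^-3 mol
From the 5:2 ratio, n(Na2C2O4) = 5/2 × 5.735 × 10^-3 = 0.01434 mol
mass of Na2C2O4 = 0.01434 × 134.00 g/mol = 1.921 g
% Na2C2O4 = 1.921 / 3.328 × 100 = 57.73 %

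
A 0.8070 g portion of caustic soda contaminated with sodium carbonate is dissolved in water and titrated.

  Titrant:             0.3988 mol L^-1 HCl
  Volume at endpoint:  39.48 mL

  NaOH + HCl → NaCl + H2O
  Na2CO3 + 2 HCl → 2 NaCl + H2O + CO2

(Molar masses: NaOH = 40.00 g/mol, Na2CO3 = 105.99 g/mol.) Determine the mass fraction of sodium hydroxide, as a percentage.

10.45 %

n(HCl) = 0.03948 × 0.3988 = 0.01574 mol
Let x = n(NaOH), y = n(Na2CO3).
Titrant: 1x + 2y = 0.01574;  mass: 40.00x + 105.99y = 0.8070
Solving, x = 2.107 × 10^-3 mol, y = 6.819 × 10^-3 mol
mass of NaOH = 2.107 × 10^-3 × 40.00 = 0.08430 g
% NaOH = 0.08430 / 0.8070 × 100 = 10.45 %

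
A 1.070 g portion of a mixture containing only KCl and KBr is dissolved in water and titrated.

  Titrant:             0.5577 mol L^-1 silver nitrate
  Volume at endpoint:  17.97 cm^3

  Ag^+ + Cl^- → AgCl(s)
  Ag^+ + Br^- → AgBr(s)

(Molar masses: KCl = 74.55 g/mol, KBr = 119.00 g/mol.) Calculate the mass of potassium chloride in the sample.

n(AgNO3) = 0.01797 × 0.5577 = 0.01002 mol
Let x = n(KCl), y = n(KBr).
Titrant: 1x + 1y = 0.01002;  mass: 74.55x + 119.00y = 1.070
Solving, x = 2.758 × 10^-3 mol, y = 7.264 × 10^-3 mol
mass of KCl = 2.758 × 10^-3 × 74.55 = 0.2056 g

0.2056 g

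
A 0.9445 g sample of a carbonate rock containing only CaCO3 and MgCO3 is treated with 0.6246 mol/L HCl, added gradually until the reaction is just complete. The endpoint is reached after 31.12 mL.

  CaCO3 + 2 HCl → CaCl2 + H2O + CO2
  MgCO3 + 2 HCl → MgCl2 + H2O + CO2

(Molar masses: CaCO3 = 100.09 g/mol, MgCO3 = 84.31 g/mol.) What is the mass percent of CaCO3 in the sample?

84.02 %

n(HCl) = 0.03112 × 0.6246 = 0.01944 mol
Let x = n(CaCO3), y = n(MgCO3).
Titrant: 2x + 2y = 0.01944;  mass: 100.09x + 84.31y = 0.9445
Solving, x = 7.928 × 10^-3 mol, y = 1.790 × 10^-3 mol
mass of CaCO3 = 7.928 × 10^-3 × 100.09 = 0.7936 g
% CaCO3 = 0.7936 / 0.9445 × 100 = 84.02 %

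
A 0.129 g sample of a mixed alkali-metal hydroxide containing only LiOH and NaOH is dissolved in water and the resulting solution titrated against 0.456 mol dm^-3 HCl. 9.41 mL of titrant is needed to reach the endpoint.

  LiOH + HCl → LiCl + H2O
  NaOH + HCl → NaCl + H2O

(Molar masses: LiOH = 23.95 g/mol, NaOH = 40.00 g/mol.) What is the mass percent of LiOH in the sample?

n(HCl) = 0.00941 × 0.456 = 4.29 × 10^-3 mol
Let x = n(LiOH), y = n(NaOH).
Titrant: 1x + 1y = 4.29 × 10^-3;  mass: 23.95x + 40.00y = 0.129
Solving, x = 2.66 × 10^-3 mol, y = 1.63 × 10^-3 mol
mass of LiOH = 2.66 × 10^-3 × 23.95 = 0.0636 g
% LiOH = 0.0636 / 0.129 × 100 = 49.3 %

49.3 %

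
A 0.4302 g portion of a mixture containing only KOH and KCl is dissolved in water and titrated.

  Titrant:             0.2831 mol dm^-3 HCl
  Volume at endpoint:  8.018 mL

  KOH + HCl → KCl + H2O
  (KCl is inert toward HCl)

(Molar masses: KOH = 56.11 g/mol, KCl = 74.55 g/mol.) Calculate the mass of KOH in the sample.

0.1274 g

n(HCl) = 0.008018 × 0.2831 = 2.270 × 10^-3 mol
Let x = n(KOH), y = n(KCl).
Titrant: 1x = 2.270 × 10^-3;  mass: 56.11x + 74.55y = 0.4302
Solving, x = 2.270 × 10^-3 mol, y = 4.062 × 10^-3 mol
mass of KOH = 2.270 × 10^-3 × 56.11 = 0.1274 g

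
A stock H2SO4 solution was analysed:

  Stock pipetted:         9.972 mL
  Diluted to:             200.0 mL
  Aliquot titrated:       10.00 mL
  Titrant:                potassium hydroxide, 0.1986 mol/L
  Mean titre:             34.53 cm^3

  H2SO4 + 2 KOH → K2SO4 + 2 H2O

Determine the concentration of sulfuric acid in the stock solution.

6.877 mol/L

n(KOH) = 0.03453 × 0.1986 = 6.858 × 10^-3 mol
From the 1:2 ratio, n(H2SO4) in the aliquot = 1/2 × 6.858 × 10^-3 = 3.429 × 10^-3 mol
[H2SO4]_dilute = 3.429 × 10^-3 / 0.01000 = 0.3429 mol/L
Dilution factor = 200.0 / 9.972 = 20.06
[H2SO4]_stock = 0.3429 × 20.06 = 6.877 mol/L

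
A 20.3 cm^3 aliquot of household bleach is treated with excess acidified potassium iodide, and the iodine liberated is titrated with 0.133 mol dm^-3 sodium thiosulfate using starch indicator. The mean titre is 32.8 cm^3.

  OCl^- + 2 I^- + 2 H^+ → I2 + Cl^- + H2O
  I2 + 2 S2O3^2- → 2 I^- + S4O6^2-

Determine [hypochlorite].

0.107 mol/L

n(S2O3^2-) = 0.0328 × 0.133 = 4.36 × 10^-3 mol
n(I2) = n(S2O3^2-)/2 = 2.18 × 10^-3 mol
n(OCl^-) in the aliquot = 2.18 × 10^-3 mol (1:1 ratio)
[OCl^-] = 2.18 × 10^-3 / 0.0203 = 0.107 mol/L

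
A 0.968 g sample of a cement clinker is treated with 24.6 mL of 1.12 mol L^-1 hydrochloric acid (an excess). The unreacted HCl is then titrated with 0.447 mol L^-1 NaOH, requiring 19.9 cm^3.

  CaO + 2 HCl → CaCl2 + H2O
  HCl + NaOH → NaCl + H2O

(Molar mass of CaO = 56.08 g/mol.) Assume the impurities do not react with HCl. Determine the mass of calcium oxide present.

n(HCl) added = 0.0246 × 1.12 = 0.0276 mol
n(NaOH) used in back-titration = 0.0199 × 0.447 = 8.90 × 10^-3 mol
n(HCl) left over = 8.90 × 10^-3 mol (1:1 ratio)
n(HCl) consumed by analyte = 0.0276 − 8.90 × 10^-3 = 0.0187 mol
From the 1:2 ratio, n(CaO) = 1/2 × 0.0187 = 9.33 × 10^-3 mol
mass of CaO = 9.33 × 10^-3 × 56.08 = 0.523 g

0.523 g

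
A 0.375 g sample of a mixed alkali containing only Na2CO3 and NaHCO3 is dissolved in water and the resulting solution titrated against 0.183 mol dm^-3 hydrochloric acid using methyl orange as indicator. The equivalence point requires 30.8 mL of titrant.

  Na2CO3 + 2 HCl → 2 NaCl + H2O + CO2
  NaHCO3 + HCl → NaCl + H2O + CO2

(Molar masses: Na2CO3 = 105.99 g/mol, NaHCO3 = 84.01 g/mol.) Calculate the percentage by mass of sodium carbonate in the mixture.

44.9 %

n(HCl) = 0.0308 × 0.183 = 5.64 × 10^-3 mol
Let x = n(Na2CO3), y = n(NaHCO3).
Titrant: 2x + 1y = 5.64 × 10^-3;  mass: 105.99x + 84.01y = 0.375
Solving, x = 1.59 × 10^-3 mol, y = 2.46 × 10^-3 mol
mass of Na2CO3 = 1.59 × 10^-3 × 105.99 = 0.168 g
% Na2CO3 = 0.168 / 0.375 × 100 = 44.9 %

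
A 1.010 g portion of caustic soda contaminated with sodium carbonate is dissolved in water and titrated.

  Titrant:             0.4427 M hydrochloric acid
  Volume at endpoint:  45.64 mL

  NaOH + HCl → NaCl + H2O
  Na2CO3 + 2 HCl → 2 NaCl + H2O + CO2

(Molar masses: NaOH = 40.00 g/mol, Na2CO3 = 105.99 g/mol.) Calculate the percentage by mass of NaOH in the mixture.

n(HCl) = 0.04564 × 0.4427 = 0.02020 mol
Let x = n(NaOH), y = n(Na2CO3).
Titrant: 1x + 2y = 0.02020;  mass: 40.00x + 105.99y = 1.010
Solving, x = 4.675 × 10^-3 mol, y = 7.765 × 10^-3 mol
mass of NaOH = 4.675 × 10^-3 × 40.00 = 0.1870 g
% NaOH = 0.1870 / 1.010 × 100 = 18.52 %

18.52 %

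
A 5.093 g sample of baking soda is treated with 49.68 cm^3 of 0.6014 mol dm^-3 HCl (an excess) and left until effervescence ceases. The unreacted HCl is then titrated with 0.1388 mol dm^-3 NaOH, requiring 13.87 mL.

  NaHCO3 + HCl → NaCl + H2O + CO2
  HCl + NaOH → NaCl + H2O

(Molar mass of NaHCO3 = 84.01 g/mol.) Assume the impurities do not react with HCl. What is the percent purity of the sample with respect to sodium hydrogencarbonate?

46.11 %

n(HCl) added = 0.04968 × 0.6014 = 0.02988 mol
n(NaOH) used in back-titration = 0.01387 × 0.1388 = 1.925 × 10^-3 mol
n(HCl) left over = 1.925 × 10^-3 mol (1:1 ratio)
n(HCl) consumed by analyte = 0.02988 − 1.925 × 10^-3 = 0.02795 mol
n(NaHCO3) = 0.02795 mol (1:1 ratio)
mass of NaHCO3 = 0.02795 × 84.01 = 2.348 g
% NaHCO3 = 2.348 / 5.093 × 100 = 46.11 %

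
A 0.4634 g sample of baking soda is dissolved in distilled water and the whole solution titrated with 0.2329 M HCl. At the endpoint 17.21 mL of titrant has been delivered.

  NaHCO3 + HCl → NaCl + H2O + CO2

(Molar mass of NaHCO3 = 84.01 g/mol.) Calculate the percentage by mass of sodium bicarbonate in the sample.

n(HCl) = 0.01721 L × 0.2329 mol/L = 4.008 × 10^-3 mol
n(NaHCO3) = 4.008 × 10^-3 mol (1:1 ratio)
mass of NaHCO3 = 4.008 × 10^-3 × 84.01 g/mol = 0.3367 g
% NaHCO3 = 0.3367 / 0.4634 × 100 = 72.67 %

72.67 %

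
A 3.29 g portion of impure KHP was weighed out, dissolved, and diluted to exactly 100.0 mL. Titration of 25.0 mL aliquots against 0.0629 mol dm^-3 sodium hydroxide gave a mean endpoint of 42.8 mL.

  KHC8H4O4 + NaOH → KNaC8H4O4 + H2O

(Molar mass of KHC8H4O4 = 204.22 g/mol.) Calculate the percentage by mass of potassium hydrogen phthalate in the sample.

n(NaOH) per titration = 0.0428 × 0.0629 = 2.69 × 10^-3 mol
n(KHC8H4O4) in each aliquot = 2.69 × 10^-3 mol (1:1 ratio)
n(KHC8H4O4) in the whole flask = 2.69 × 10^-3 × 100.0/25.0 = 0.0108 mol
mass of KHC8H4O4 = 0.0108 × 204.22 = 2.20 g
% KHC8H4O4 = 2.20 / 3.29 × 100 = 66.8 %

66.8 %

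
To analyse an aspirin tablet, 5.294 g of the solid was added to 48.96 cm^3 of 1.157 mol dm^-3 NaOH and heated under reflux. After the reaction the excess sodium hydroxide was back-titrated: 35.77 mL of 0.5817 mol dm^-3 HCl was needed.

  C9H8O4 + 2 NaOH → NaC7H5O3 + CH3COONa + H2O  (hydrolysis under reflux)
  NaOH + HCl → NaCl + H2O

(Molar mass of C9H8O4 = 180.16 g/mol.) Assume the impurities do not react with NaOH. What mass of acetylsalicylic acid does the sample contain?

n(NaOH) added = 0.04896 × 1.157 = 0.05665 mol
n(HCl) used in back-titration = 0.03577 × 0.5817 = 0.02081 mol
n(NaOH) left over = 0.02081 mol (1:1 ratio)
n(NaOH) consumed by analyte = 0.05665 − 0.02081 = 0.03584 mol
From the 1:2 ratio, n(C9H8O4) = 1/2 × 0.03584 = 0.01792 mol
mass of C9H8O4 = 0.01792 × 180.16 = 3.228 g

3.228 g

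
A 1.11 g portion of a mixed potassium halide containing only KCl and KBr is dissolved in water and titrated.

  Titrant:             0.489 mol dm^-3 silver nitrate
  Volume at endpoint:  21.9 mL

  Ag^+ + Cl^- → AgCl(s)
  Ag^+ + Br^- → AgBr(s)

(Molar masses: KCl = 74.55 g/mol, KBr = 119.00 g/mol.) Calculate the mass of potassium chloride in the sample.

0.276 g

n(AgNO3) = 0.0219 × 0.489 = 0.0107 mol
Let x = n(KCl), y = n(KBr).
Titrant: 1x + 1y = 0.0107;  mass: 74.55x + 119.00y = 1.11
Solving, x = 3.70 × 10^-3 mol, y = 7.01 × 10^-3 mol
mass of KCl = 3.70 × 10^-3 × 74.55 = 0.276 g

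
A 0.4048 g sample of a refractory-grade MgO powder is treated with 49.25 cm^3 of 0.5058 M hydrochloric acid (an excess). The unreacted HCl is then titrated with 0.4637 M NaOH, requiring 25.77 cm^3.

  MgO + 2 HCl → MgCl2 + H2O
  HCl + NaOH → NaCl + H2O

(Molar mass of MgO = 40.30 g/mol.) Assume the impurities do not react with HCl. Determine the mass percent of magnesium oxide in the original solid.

64.52 %

n(HCl) added = 0.04925 × 0.5058 = 0.02491 mol
n(NaOH) used in back-titration = 0.02577 × 0.4637 = 0.01195 mol
n(HCl) left over = 0.01195 mol (1:1 ratio)
n(HCl) consumed by analyte = 0.02491 − 0.01195 = 0.01296 mol
From the 1:2 ratio, n(MgO) = 1/2 × 0.01296 = 6.481 × 10^-3 mol
mass of MgO = 6.481 × 10^-3 × 40.30 = 0.2612 g
% MgO = 0.2612 / 0.4048 × 100 = 64.52 %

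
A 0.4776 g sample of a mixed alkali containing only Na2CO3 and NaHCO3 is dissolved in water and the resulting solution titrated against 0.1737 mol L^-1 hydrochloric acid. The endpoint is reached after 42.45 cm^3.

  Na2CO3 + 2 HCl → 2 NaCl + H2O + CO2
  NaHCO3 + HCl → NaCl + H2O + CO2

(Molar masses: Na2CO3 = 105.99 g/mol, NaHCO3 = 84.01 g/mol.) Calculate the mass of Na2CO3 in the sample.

n(HCl) = 0.04245 × 0.1737 = 7.374 × 10^-3 mol
Let x = n(Na2CO3), y = n(NaHCO3).
Titrant: 2x + 1y = 7.374 × 10^-3;  mass: 105.99x + 84.01y = 0.4776
Solving, x = 2.287 × 10^-3 mol, y = 2.800 × 10^-3 mol
mass of Na2CO3 = 2.287 × 10^-3 × 105.99 = 0.2424 g

0.2424 g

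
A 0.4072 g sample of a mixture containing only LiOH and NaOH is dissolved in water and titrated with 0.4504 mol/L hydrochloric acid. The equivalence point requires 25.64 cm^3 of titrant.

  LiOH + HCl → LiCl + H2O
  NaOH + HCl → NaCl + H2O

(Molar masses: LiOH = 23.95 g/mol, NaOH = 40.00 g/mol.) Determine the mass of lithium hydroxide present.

0.08167 g

n(HCl) = 0.02564 × 0.4504 = 0.01155 mol
Let x = n(LiOH), y = n(NaOH).
Titrant: 1x + 1y = 0.01155;  mass: 23.95x + 40.00y = 0.4072
Solving, x = 3.410 × 10^-3 mol, y = 8.138 × 10^-3 mol
mass of LiOH = 3.410 × 10^-3 × 23.95 = 0.08167 g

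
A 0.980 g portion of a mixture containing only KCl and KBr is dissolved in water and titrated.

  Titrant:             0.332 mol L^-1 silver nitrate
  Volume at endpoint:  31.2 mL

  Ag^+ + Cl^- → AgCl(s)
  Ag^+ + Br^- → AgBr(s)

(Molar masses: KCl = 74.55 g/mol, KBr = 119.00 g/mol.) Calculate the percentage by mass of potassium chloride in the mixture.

n(AgNO3) = 0.0312 × 0.332 = 0.0104 mol
Let x = n(KCl), y = n(KBr).
Titrant: 1x + 1y = 0.0104;  mass: 74.55x + 119.00y = 0.980
Solving, x = 5.68 × 10^-3 mol, y = 4.67 × 10^-3 mol
mass of KCl = 5.68 × 10^-3 × 74.55 = 0.424 g
% KCl = 0.424 / 0.980 × 100 = 43.2 %

43.2 %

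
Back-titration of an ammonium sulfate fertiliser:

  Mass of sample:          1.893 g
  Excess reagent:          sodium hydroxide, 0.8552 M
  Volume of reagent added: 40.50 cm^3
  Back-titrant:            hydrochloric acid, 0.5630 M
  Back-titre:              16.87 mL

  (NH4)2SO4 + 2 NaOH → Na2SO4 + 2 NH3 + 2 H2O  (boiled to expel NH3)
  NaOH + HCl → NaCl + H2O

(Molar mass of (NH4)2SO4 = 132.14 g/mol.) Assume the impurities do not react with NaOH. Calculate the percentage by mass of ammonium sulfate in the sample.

87.74 %

n(NaOH) added = 0.04050 × 0.8552 = 0.03464 mol
n(HCl) used in back-titration = 0.01687 × 0.5630 = 9.498 × 10^-3 mol
n(NaOH) left over = 9.498 × 10^-3 mol (1:1 ratio)
n(NaOH) consumed by analyte = 0.03464 − 9.498 × 10^-3 = 0.02514 mol
From the 1:2 ratio, n((NH4)2SO4) = 1/2 × 0.02514 = 0.01257 mol
mass of (NH4)2SO4 = 0.01257 × 132.14 = 1.661 g
% (NH4)2SO4 = 1.661 / 1.893 × 100 = 87.74 %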